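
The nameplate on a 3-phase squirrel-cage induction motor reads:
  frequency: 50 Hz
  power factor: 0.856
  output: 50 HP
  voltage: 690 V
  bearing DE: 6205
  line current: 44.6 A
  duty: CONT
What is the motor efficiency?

P_out = 50 × 746 = 37300 W
P_in = √3·V_L·I_L·cosφ = 1.732 × 690 × 44.6 × 0.856 = 45625 W
η = P_out / P_in = 37300 / 45625 = 0.818 = 81.8%

81.8 %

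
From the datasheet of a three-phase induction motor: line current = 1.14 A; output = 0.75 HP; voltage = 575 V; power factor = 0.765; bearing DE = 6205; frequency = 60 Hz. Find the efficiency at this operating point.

64.4 %

P_out = 0.75 × 746 = 560 W
P_in = √3·V_L·I_L·cosφ = 1.732 × 575 × 1.14 × 0.765 = 869 W
η = P_out / P_in = 560 / 869 = 0.644 = 64.4%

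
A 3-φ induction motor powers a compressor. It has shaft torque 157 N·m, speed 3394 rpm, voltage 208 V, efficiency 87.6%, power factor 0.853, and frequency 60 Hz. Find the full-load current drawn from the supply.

207 A

ω = 2π×3394/60 = 355.4 rad/s; P_out = τω = 157 × 355.4 = 55798 W
P_in = P_out / η = 55798 / 0.876 = 63696 W
I_L = P_in / (√3·V_L·cosφ) = 63696 / (1.732 × 208 × 0.853) = 207 A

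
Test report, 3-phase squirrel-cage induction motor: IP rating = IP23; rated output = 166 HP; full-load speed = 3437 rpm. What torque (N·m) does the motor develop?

344 N·m

P_out = 166 × 746 = 123836 W
ω = 2π × 3437/60 = 359.9 rad/s
τ = P_out/ω = 123836/359.9 = 344 N·m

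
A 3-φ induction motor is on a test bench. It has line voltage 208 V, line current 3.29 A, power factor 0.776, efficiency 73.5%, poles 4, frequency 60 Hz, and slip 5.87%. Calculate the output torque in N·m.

3.81 N·m

P_in = √3·V·I·cosφ = 1.732 × 208 × 3.29 × 0.776 = 920 W
P_out = η·P_in = 0.735 × 920 = 676 W
n_s = 120×60/4 = 1800 rpm; n = 1800×(1−0.0587) = 1694 rpm
ω = 2π×1694/60 = 177.4 rad/s
τ = P_out/ω = 676/177.4 = 3.81 N·m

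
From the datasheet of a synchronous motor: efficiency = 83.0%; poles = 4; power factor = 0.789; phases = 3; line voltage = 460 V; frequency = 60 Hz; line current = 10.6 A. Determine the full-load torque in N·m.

P_in = √3·V·I·cosφ = 1.732 × 460 × 10.6 × 0.789 = 6663 W
P_out = η·P_in = 0.83 × 6663 = 5530 W
n = n_s = 120×60/4 = 1800 rpm (synchronous)
ω = 2π×1800/60 = 188.5 rad/s
τ = P_out/ω = 5530/188.5 = 29.3 N·m

29.3 N·m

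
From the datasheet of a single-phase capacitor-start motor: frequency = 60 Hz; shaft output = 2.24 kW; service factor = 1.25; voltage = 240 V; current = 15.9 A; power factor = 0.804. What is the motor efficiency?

73.0 %

P_out = 2.24 kW = 2240 W
P_in = V·I·cosφ = 240 × 15.9 × 0.804 = 3068 W
η = P_out / P_in = 2240 / 3068 = 0.730 = 73.0%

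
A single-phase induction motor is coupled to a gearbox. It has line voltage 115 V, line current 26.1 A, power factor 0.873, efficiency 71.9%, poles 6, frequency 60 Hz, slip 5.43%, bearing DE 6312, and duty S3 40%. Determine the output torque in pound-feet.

P_in = V·I·cosφ = 115 × 26.1 × 0.873 = 2620 W
P_out = η·P_in = 0.719 × 2620 = 1884 W
n_s = 120×60/6 = 1200 rpm; n = 1200×(1−0.0543) = 1135 rpm
ω = 2π×1135/60 = 118.9 rad/s
τ = P_out/ω = 1884/118.9 = 15.85 N·m
In lb·ft: 15.85/1.356 = 11.7 lb·ft

11.7 lb·ft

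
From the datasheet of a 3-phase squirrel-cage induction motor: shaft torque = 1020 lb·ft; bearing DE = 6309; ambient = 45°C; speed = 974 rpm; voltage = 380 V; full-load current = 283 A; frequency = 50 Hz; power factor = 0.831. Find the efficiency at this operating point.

τ = 1020 lb·ft × 1.356 = 1383 N·m
ω = 2π × 974/60 = 102 rad/s; P_out = τω = 1383 × 102 = 141066 W
P_in = √3·V_L·I_L·cosφ = 1.732 × 380 × 283 × 0.831 = 154781 W
η = P_out / P_in = 141066 / 154781 = 0.911 = 91.1%

91.1 %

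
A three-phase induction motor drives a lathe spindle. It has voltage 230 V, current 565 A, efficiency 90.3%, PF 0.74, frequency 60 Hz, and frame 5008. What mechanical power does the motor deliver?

P_in = √3·V·I·cosφ = 1.732 × 230 × 565 × 0.74 = 166554 W
P_out = η·P_in = 0.903 × 166554 = 150398 W

150 kW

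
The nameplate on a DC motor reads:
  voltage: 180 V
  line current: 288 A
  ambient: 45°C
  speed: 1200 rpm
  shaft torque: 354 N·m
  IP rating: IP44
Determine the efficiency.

85.8 %

ω = 2π × 1200/60 = 125.7 rad/s; P_out = τω = 354 × 125.7 = 44498 W
P_in = V·I = 180 × 288 = 51840 W
η = P_out / P_in = 44498 / 51840 = 0.858 = 85.8%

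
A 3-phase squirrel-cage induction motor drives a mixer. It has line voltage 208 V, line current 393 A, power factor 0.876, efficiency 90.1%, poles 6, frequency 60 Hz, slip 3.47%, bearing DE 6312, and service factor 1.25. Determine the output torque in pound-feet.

679 lb·ft

P_in = √3·V·I·cosφ = 1.732 × 208 × 393 × 0.876 = 124025 W
P_out = η·P_in = 0.901 × 124025 = 111747 W
n_s = 120×60/6 = 1200 rpm; n = 1200×(1−0.0347) = 1158 rpm
ω = 2π×1158/60 = 121.3 rad/s
τ = P_out/ω = 111747/121.3 = 921.2 N·m
In lb·ft: 921.2/1.356 = 679 lb·ft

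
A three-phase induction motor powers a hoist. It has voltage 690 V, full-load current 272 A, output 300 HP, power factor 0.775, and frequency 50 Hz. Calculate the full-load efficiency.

88.8 %

P_out = 300 × 746 = 223800 W
P_in = √3·V_L·I_L·cosφ = 1.732 × 690 × 272 × 0.775 = 251923 W
η = P_out / P_in = 223800 / 251923 = 0.888 = 88.8%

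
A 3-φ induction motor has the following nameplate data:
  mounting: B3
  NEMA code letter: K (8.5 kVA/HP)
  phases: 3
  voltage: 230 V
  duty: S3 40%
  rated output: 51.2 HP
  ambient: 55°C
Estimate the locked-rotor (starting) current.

1090 A

S_LR = 8.5 × 51.2 = 435.2 kVA
I_LR = S_LR/(√3·V_L) = 435200/(1.732×230) = 1090 A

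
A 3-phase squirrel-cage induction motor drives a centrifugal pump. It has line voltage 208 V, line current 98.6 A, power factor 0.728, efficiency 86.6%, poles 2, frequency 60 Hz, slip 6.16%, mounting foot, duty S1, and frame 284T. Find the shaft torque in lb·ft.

P_in = √3·V·I·cosφ = 1.732 × 208 × 98.6 × 0.728 = 25859 W
P_out = η·P_in = 0.866 × 25859 = 22394 W
n_s = 120×60/2 = 3600 rpm; n = 3600×(1−0.0616) = 3378 rpm
ω = 2π×3378/60 = 353.7 rad/s
τ = P_out/ω = 22394/353.7 = 63.31 N·m
In lb·ft: 63.31/1.356 = 46.7 lb·ft

46.7 lb·ft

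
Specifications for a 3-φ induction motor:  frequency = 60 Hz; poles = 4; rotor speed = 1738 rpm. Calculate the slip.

n_s = 120f/p = 120×60/4 = 1800 rpm
s = (n_s − n)/n_s = (1800 − 1738)/1800 = 0.0344

3.44 %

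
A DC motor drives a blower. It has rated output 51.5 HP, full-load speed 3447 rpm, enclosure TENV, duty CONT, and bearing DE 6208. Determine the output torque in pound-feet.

P_out = 51.5 × 746 = 38419 W
ω = 2π × 3447/60 = 361 rad/s
τ = P_out/ω = 38419/361 = 106.4 N·m
In lb·ft: 106.4/1.356 = 78.5 lb·ft

78.5 lb·ft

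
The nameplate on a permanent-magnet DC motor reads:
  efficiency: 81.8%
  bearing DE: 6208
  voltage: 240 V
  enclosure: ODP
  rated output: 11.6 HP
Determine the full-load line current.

44.1 A

P_out = 11.6 × 746 = 8654 W
P_in = P_out / η = 8654 / 0.818 = 10579 W
I = P_in / V = 10579 / 240 = 44.1 A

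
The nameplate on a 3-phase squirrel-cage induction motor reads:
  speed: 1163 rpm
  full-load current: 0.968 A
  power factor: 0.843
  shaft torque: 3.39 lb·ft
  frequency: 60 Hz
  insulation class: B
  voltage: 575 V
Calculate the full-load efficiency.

68.9 %

τ = 3.39 lb·ft × 1.356 = 4.597 N·m
ω = 2π × 1163/60 = 121.8 rad/s; P_out = τω = 4.597 × 121.8 = 560 W
P_in = √3·V_L·I_L·cosφ = 1.732 × 575 × 0.968 × 0.843 = 813 W
η = P_out / P_in = 560 / 813 = 0.689 = 68.9%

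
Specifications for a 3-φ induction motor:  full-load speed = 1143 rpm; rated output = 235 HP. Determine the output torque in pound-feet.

1080 lb·ft

P_out = 235 × 746 = 175310 W
ω = 2π × 1143/60 = 119.7 rad/s
τ = P_out/ω = 175310/119.7 = 1465 N·m
In lb·ft: 1465/1.356 = 1080 lb·ft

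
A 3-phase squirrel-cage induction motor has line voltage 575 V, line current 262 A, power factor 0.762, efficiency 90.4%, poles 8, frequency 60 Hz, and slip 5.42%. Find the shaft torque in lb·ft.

P_in = √3·V·I·cosφ = 1.732 × 575 × 262 × 0.762 = 198825 W
P_out = η·P_in = 0.904 × 198825 = 179738 W
n_s = 120×60/8 = 900 rpm; n = 900×(1−0.0542) = 851 rpm
ω = 2π×851/60 = 89.12 rad/s
τ = P_out/ω = 179738/89.12 = 2017 N·m
In lb·ft: 2017/1.356 = 1490 lb·ft

1490 lb·ft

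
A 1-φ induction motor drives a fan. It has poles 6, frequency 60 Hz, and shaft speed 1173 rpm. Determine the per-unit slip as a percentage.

2.25 %

n_s = 120f/p = 120×60/6 = 1200 rpm
s = (n_s − n)/n_s = (1200 − 1173)/1200 = 0.0225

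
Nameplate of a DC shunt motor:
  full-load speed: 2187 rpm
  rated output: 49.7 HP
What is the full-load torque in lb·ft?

P_out = 49.7 × 746 = 37076 W
ω = 2π × 2187/60 = 229 rad/s
τ = P_out/ω = 37076/229 = 161.9 N·m
In lb·ft: 161.9/1.356 = 119 lb·ft

119 lb·ft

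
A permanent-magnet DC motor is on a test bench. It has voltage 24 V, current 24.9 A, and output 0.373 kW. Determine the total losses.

225 W

P_in = V·I = 24×24.9 = 598 W
P_out = 373 W
Losses = P_in − P_out = 598 − 373 = 225 W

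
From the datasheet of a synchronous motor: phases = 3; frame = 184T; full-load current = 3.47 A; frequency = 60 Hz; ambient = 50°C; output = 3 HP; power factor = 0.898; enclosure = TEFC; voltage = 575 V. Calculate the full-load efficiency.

P_out = 3 × 746 = 2238 W
P_in = √3·V_L·I_L·cosφ = 1.732 × 575 × 3.47 × 0.898 = 3103 W
η = P_out / P_in = 2238 / 3103 = 0.721 = 72.1%

72.1 %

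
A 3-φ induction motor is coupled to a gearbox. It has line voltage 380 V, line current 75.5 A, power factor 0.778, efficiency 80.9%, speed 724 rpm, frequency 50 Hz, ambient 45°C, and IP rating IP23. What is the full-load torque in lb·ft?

304 lb·ft

P_in = √3·V·I·cosφ = 1.732 × 380 × 75.5 × 0.778 = 38660 W
P_out = η·P_in = 0.809 × 38660 = 31276 W
n = 724 rpm
ω = 2π×724/60 = 75.82 rad/s
τ = P_out/ω = 31276/75.82 = 412.5 N·m
In lb·ft: 412.5/1.356 = 304 lb·ft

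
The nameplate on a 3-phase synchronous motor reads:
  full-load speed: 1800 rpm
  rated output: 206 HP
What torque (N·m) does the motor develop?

P_out = 206 × 746 = 153676 W
ω = 2π × 1800/60 = 188.5 rad/s
τ = P_out/ω = 153676/188.5 = 815 N·m

815 N·m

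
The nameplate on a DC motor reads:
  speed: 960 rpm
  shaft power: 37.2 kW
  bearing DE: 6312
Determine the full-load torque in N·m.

ω = 2π × 960/60 = 100.5 rad/s
τ = P/ω = 37200/100.5 = 370 N·m

370 N·m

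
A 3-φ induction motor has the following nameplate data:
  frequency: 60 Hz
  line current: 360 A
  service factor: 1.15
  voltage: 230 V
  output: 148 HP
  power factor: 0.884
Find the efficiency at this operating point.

P_out = 148 × 746 = 110408 W
P_in = √3·V_L·I_L·cosφ = 1.732 × 230 × 360 × 0.884 = 126774 W
η = P_out / P_in = 110408 / 126774 = 0.871 = 87.1%

87.1 %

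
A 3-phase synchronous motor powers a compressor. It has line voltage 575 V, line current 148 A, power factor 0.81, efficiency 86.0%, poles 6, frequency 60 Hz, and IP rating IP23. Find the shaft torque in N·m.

P_in = √3·V·I·cosφ = 1.732 × 575 × 148 × 0.81 = 119388 W
P_out = η·P_in = 0.86 × 119388 = 102674 W
n = n_s = 120×60/6 = 1200 rpm (synchronous)
ω = 2π×1200/60 = 125.7 rad/s
τ = P_out/ω = 102674/125.7 = 817 N·m

817 N·m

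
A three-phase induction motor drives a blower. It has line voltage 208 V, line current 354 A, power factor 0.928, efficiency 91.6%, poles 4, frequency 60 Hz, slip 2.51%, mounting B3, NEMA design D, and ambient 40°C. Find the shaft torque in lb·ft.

P_in = √3·V·I·cosφ = 1.732 × 208 × 354 × 0.928 = 118348 W
P_out = η·P_in = 0.916 × 118348 = 108407 W
n_s = 120×60/4 = 1800 rpm; n = 1800×(1−0.0251) = 1755 rpm
ω = 2π×1755/60 = 183.8 rad/s
τ = P_out/ω = 108407/183.8 = 589.8 N·m
In lb·ft: 589.8/1.356 = 435 lb·ft

435 lb·ft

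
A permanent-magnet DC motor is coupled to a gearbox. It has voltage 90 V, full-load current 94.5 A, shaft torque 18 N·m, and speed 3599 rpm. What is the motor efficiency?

ω = 2π × 3599/60 = 376.9 rad/s; P_out = τω = 18 × 376.9 = 6784 W
P_in = V·I = 90 × 94.5 = 8505 W
η = P_out / P_in = 6784 / 8505 = 0.798 = 79.8%

79.8 %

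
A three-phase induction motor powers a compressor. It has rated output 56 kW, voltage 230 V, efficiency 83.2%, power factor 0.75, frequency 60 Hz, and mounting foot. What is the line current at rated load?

P_out = 56 kW = 56000 W
P_in = P_out / η = 56000 / 0.832 = 67308 W
I_L = P_in / (√3·V_L·cosφ) = 67308 / (1.732 × 230 × 0.75) = 225 A

225 A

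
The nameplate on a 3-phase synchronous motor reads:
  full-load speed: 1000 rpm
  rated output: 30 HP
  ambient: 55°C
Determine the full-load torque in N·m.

214 N·m

P_out = 30 × 746 = 22380 W
ω = 2π × 1000/60 = 104.7 rad/s
τ = P_out/ω = 22380/104.7 = 214 N·m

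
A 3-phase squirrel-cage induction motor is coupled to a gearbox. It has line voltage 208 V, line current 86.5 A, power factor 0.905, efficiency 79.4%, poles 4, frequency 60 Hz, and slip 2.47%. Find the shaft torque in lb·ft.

P_in = √3·V·I·cosφ = 1.732 × 208 × 86.5 × 0.905 = 28202 W
P_out = η·P_in = 0.794 × 28202 = 22392 W
n_s = 120×60/4 = 1800 rpm; n = 1800×(1−0.0247) = 1756 rpm
ω = 2π×1756/60 = 183.9 rad/s
τ = P_out/ω = 22392/183.9 = 121.8 N·m
In lb·ft: 121.8/1.356 = 89.8 lb·ft

89.8 lb·ft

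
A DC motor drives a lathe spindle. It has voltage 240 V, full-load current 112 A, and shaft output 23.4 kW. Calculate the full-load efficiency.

P_out = 23.4 kW = 23400 W
P_in = V·I = 240 × 112 = 26880 W
η = P_out / P_in = 23400 / 26880 = 0.871 = 87.1%

87.1 %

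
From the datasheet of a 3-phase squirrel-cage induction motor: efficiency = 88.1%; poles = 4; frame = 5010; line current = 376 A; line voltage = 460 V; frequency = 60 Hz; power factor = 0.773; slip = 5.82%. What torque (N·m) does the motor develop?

P_in = √3·V·I·cosφ = 1.732 × 460 × 376 × 0.773 = 231565 W
P_out = η·P_in = 0.881 × 231565 = 204009 W
n_s = 120×60/4 = 1800 rpm; n = 1800×(1−0.0582) = 1695 rpm
ω = 2π×1695/60 = 177.5 rad/s
τ = P_out/ω = 204009/177.5 = 1150 N·m

1150 N·m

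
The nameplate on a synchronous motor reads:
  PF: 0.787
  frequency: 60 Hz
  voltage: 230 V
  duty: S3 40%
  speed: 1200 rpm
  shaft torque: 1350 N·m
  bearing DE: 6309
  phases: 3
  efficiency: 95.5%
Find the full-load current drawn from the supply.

567 A

ω = 2π×1200/60 = 125.7 rad/s; P_out = τω = 1350 × 125.7 = 169695 W
P_in = P_out / η = 169695 / 0.955 = 177691 W
I_L = P_in / (√3·V_L·cosφ) = 177691 / (1.732 × 230 × 0.787) = 567 A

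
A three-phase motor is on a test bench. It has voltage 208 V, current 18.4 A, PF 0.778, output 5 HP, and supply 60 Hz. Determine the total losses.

1430 W

P_in = √3·V·I·cosφ = 1.732×208×18.4×0.778 = 5157 W
P_out = 5×746 = 3730 W
Losses = P_in − P_out = 5157 − 3730 = 1427 W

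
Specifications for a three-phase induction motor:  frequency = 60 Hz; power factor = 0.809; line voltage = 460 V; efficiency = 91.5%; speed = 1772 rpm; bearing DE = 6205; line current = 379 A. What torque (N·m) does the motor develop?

P_in = √3·V·I·cosφ = 1.732 × 460 × 379 × 0.809 = 244283 W
P_out = η·P_in = 0.915 × 244283 = 223519 W
n = 1772 rpm
ω = 2π×1772/60 = 185.6 rad/s
τ = P_out/ω = 223519/185.6 = 1200 N·m

1200 N·m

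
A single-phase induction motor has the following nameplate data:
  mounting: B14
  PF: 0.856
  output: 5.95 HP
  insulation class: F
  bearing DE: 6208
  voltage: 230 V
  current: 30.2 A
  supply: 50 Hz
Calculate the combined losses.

P_in = V·I·cosφ = 230×30.2×0.856 = 5946 W
P_out = 5.95×746 = 4439 W
Losses = P_in − P_out = 5946 − 4439 = 1507 W

1.51 kW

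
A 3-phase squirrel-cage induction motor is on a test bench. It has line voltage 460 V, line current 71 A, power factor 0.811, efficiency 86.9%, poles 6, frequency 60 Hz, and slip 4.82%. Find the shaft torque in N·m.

333 N·m

P_in = √3·V·I·cosφ = 1.732 × 460 × 71 × 0.811 = 45876 W
P_out = η·P_in = 0.869 × 45876 = 39866 W
n_s = 120×60/6 = 1200 rpm; n = 1200×(1−0.0482) = 1142 rpm
ω = 2π×1142/60 = 119.6 rad/s
τ = P_out/ω = 39866/119.6 = 333 N·m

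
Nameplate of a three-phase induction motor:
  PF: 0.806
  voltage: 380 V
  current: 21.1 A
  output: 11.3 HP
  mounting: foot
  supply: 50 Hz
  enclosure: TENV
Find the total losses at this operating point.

2760 W

P_in = √3·V·I·cosφ = 1.732×380×21.1×0.806 = 11193 W
P_out = 11.3×746 = 8430 W
Losses = P_in − P_out = 11193 − 8430 = 2763 W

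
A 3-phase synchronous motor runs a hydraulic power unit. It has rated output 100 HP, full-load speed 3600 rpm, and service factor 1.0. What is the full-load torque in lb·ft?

P_out = 100 × 746 = 74600 W
ω = 2π × 3600/60 = 377 rad/s
τ = P_out/ω = 74600/377 = 197.9 N·m
In lb·ft: 197.9/1.356 = 146 lb·ft

146 lb·ft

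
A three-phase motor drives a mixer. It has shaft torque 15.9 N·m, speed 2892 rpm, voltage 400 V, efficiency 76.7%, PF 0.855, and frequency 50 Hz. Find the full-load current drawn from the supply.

ω = 2π×2892/60 = 302.8 rad/s; P_out = τω = 15.9 × 302.8 = 4815 W
P_in = P_out / η = 4815 / 0.767 = 6278 W
I_L = P_in / (√3·V_L·cosφ) = 6278 / (1.732 × 400 × 0.855) = 10.6 A

10.6 A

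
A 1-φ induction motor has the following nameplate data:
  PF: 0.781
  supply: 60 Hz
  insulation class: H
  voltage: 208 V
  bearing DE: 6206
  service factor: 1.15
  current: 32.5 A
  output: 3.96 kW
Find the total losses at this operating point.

P_in = V·I·cosφ = 208×32.5×0.781 = 5280 W
P_out = 3960 W
Losses = P_in − P_out = 5280 − 3960 = 1320 W

1.32 kW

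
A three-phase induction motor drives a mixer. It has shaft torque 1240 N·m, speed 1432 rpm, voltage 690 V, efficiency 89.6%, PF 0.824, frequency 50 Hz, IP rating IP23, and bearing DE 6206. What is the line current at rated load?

ω = 2π×1432/60 = 150 rad/s; P_out = τω = 1240 × 150 = 186000 W
P_in = P_out / η = 186000 / 0.896 = 207589 W
I_L = P_in / (√3·V_L·cosφ) = 207589 / (1.732 × 690 × 0.824) = 211 A

211 A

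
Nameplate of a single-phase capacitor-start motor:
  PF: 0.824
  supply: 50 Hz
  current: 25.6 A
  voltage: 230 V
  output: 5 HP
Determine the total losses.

1120 W

P_in = V·I·cosφ = 230×25.6×0.824 = 4852 W
P_out = 5×746 = 3730 W
Losses = P_in − P_out = 4852 − 3730 = 1122 W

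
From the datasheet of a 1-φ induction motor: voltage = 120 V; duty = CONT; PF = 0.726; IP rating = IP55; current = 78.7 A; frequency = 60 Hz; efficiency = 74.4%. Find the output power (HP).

6.84 HP

P_in = V·I·cosφ = 120 × 78.7 × 0.726 = 6856 W
P_out = η·P_in = 0.744 × 6856 = 5101 W
= 5101/746 = 6.84 HP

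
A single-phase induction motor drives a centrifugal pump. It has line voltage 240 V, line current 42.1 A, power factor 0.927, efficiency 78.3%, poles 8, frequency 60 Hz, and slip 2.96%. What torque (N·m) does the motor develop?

P_in = V·I·cosφ = 240 × 42.1 × 0.927 = 9366 W
P_out = η·P_in = 0.783 × 9366 = 7334 W
n_s = 120×60/8 = 900 rpm; n = 900×(1−0.0296) = 873 rpm
ω = 2π×873/60 = 91.42 rad/s
τ = P_out/ω = 7334/91.42 = 80.2 N·m

80.2 N·m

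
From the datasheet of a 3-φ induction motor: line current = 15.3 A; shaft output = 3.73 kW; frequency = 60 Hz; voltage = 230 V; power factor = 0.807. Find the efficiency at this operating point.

P_out = 3.73 kW = 3730 W
P_in = √3·V_L·I_L·cosφ = 1.732 × 230 × 15.3 × 0.807 = 4919 W
η = P_out / P_in = 3730 / 4919 = 0.758 = 75.8%

75.8 %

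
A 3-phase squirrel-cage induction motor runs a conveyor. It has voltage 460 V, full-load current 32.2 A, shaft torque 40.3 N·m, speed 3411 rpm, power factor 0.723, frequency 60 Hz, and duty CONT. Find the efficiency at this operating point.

ω = 2π × 3411/60 = 357.2 rad/s; P_out = τω = 40.3 × 357.2 = 14395 W
P_in = √3·V_L·I_L·cosφ = 1.732 × 460 × 32.2 × 0.723 = 18548 W
η = P_out / P_in = 14395 / 18548 = 0.776 = 77.6%

77.6 %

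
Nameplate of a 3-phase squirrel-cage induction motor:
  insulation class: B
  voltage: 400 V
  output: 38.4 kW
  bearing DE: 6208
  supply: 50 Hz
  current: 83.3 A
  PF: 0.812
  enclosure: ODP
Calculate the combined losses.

P_in = √3·V·I·cosφ = 1.732×400×83.3×0.812 = 46861 W
P_out = 38400 W
Losses = P_in − P_out = 46861 − 38400 = 8461 W

8.46 kW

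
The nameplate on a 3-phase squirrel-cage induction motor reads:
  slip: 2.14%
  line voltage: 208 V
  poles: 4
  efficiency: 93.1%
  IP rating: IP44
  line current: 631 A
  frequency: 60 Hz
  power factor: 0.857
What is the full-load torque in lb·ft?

P_in = √3·V·I·cosφ = 1.732 × 208 × 631 × 0.857 = 194815 W
P_out = η·P_in = 0.931 × 194815 = 181373 W
n_s = 120×60/4 = 1800 rpm; n = 1800×(1−0.0214) = 1761 rpm
ω = 2π×1761/60 = 184.4 rad/s
τ = P_out/ω = 181373/184.4 = 983.6 N·m
In lb·ft: 983.6/1.356 = 725 lb·ft

725 lb·ft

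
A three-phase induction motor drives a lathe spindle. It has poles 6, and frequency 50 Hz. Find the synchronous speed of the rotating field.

n_s = 120f/p = 120×50/6 = 1000 rpm

1000 rpm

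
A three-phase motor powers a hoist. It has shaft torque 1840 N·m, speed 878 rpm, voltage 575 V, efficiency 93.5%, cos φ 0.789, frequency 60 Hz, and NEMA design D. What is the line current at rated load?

230 A

ω = 2π×878/60 = 91.94 rad/s; P_out = τω = 1840 × 91.94 = 169170 W
P_in = P_out / η = 169170 / 0.935 = 180930 W
I_L = P_in / (√3·V_L·cosφ) = 180930 / (1.732 × 575 × 0.789) = 230 A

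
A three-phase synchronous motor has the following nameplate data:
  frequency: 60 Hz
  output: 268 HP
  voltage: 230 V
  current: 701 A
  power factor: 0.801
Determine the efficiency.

89.4 %

P_out = 268 × 746 = 199928 W
P_in = √3·V_L·I_L·cosφ = 1.732 × 230 × 701 × 0.801 = 223680 W
η = P_out / P_in = 199928 / 223680 = 0.894 = 89.4%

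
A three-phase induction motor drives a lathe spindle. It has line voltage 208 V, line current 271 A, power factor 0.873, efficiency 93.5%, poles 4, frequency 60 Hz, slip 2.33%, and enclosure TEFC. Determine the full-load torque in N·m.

433 N·m

P_in = √3·V·I·cosφ = 1.732 × 208 × 271 × 0.873 = 85230 W
P_out = η·P_in = 0.935 × 85230 = 79690 W
n_s = 120×60/4 = 1800 rpm; n = 1800×(1−0.0233) = 1758 rpm
ω = 2π×1758/60 = 184.1 rad/s
τ = P_out/ω = 79690/184.1 = 433 N·m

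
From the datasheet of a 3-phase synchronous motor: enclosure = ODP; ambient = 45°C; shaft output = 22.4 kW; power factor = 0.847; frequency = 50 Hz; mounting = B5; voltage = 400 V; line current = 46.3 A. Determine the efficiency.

82.4 %

P_out = 22.4 kW = 22400 W
P_in = √3·V_L·I_L·cosφ = 1.732 × 400 × 46.3 × 0.847 = 27169 W
η = P_out / P_in = 22400 / 27169 = 0.824 = 82.4%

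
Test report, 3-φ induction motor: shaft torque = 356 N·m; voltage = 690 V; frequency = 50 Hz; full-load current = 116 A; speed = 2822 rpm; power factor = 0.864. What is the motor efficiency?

ω = 2π × 2822/60 = 295.5 rad/s; P_out = τω = 356 × 295.5 = 105198 W
P_in = √3·V_L·I_L·cosφ = 1.732 × 690 × 116 × 0.864 = 119776 W
η = P_out / P_in = 105198 / 119776 = 0.878 = 87.8%

87.8 %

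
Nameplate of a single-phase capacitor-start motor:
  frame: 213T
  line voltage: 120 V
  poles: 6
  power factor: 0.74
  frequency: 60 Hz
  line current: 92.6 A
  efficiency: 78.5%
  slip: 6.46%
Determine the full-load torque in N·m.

54.9 N·m

P_in = V·I·cosφ = 120 × 92.6 × 0.74 = 8223 W
P_out = η·P_in = 0.785 × 8223 = 6455 W
n_s = 120×60/6 = 1200 rpm; n = 1200×(1−0.0646) = 1122 rpm
ω = 2π×1122/60 = 117.5 rad/s
τ = P_out/ω = 6455/117.5 = 54.9 N·m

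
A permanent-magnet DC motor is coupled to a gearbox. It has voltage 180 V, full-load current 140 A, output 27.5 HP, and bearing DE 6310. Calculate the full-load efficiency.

P_out = 27.5 × 746 = 20515 W
P_in = V·I = 180 × 140 = 25200 W
η = P_out / P_in = 20515 / 25200 = 0.814 = 81.4%

81.4 %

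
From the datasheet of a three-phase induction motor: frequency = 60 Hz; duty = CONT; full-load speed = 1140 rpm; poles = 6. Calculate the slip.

5.00 %

n_s = 120f/p = 120×60/6 = 1200 rpm
s = (n_s − n)/n_s = (1200 − 1140)/1200 = 0.0500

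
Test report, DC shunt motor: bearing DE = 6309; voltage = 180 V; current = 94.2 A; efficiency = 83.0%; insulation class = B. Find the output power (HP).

P_in = V·I = 180 × 94.2 = 16956 W
P_out = η·P_in = 0.83 × 16956 = 14073 W
= 14073/746 = 18.9 HP

18.9 HP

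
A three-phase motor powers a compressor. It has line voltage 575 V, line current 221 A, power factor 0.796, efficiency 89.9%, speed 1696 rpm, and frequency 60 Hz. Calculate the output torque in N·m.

P_in = √3·V·I·cosφ = 1.732 × 575 × 221 × 0.796 = 175195 W
P_out = η·P_in = 0.899 × 175195 = 157500 W
n = 1696 rpm
ω = 2π×1696/60 = 177.6 rad/s
τ = P_out/ω = 157500/177.6 = 887 N·m

887 N·m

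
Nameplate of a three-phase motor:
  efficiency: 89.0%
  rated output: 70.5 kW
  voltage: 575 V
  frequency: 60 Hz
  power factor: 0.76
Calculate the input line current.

P_out = 70.5 kW = 70500 W
P_in = P_out / η = 70500 / 0.890 = 79213 W
I_L = P_in / (√3·V_L·cosφ) = 79213 / (1.732 × 575 × 0.76) = 105 A

105 A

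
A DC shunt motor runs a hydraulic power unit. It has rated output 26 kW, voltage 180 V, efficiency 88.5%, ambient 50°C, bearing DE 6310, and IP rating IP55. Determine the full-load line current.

P_out = 26 kW = 26000 W
P_in = P_out / η = 26000 / 0.885 = 29379 W
I = P_in / V = 29379 / 180 = 163 A

163 A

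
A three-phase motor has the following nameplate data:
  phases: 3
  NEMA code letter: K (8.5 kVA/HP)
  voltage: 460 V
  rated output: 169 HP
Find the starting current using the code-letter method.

S_LR = 8.5 × 169 = 1436.5 kVA
I_LR = S_LR/(√3·V_L) = 1436500/(1.732×460) = 1800 A

1800 A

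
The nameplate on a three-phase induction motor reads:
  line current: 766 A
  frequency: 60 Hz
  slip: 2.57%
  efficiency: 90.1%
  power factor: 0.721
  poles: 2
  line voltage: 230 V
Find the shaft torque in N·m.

540 N·m

P_in = √3·V·I·cosφ = 1.732 × 230 × 766 × 0.721 = 220009 W
P_out = η·P_in = 0.901 × 220009 = 198228 W
n_s = 120×60/2 = 3600 rpm; n = 3600×(1−0.0257) = 3507 rpm
ω = 2π×3507/60 = 367.3 rad/s
τ = P_out/ω = 198228/367.3 = 540 N·m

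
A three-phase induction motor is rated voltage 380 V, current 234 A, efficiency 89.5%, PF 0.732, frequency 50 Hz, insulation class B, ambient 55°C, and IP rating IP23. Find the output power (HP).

P_in = √3·V·I·cosφ = 1.732 × 380 × 234 × 0.732 = 112735 W
P_out = η·P_in = 0.895 × 112735 = 100898 W
= 100898/746 = 135 HP

135 HP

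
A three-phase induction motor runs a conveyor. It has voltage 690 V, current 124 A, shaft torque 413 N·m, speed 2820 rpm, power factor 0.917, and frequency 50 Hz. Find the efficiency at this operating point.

ω = 2π × 2820/60 = 295.3 rad/s; P_out = τω = 413 × 295.3 = 121959 W
P_in = √3·V_L·I_L·cosφ = 1.732 × 690 × 124 × 0.917 = 135890 W
η = P_out / P_in = 121959 / 135890 = 0.897 = 89.7%

89.7 %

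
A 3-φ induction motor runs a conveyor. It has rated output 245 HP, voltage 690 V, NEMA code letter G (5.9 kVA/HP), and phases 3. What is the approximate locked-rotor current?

1210 A

S_LR = 5.9 × 245 = 1445.5 kVA
I_LR = S_LR/(√3·V_L) = 1445500/(1.732×690) = 1210 A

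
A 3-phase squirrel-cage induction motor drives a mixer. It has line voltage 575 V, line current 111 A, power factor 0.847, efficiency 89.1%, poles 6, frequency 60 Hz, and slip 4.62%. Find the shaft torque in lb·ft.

P_in = √3·V·I·cosφ = 1.732 × 575 × 111 × 0.847 = 93632 W
P_out = η·P_in = 0.891 × 93632 = 83426 W
n_s = 120×60/6 = 1200 rpm; n = 1200×(1−0.0462) = 1145 rpm
ω = 2π×1145/60 = 119.9 rad/s
τ = P_out/ω = 83426/119.9 = 695.8 N·m
In lb·ft: 695.8/1.356 = 513 lb·ft

513 lb·ft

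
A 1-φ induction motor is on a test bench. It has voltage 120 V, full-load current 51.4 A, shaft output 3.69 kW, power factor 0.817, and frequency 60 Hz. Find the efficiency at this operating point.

73.2 %

P_out = 3.69 kW = 3690 W
P_in = V·I·cosφ = 120 × 51.4 × 0.817 = 5039 W
η = P_out / P_in = 3690 / 5039 = 0.732 = 73.2%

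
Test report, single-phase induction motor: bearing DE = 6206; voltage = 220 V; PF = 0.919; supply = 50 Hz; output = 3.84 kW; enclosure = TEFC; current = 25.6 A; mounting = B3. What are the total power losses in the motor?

1.34 kW

P_in = V·I·cosφ = 220×25.6×0.919 = 5176 W
P_out = 3840 W
Losses = P_in − P_out = 5176 − 3840 = 1336 W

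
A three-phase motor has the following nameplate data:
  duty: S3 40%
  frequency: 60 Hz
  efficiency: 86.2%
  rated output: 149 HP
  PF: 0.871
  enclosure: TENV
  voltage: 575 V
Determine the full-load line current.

149 A

P_out = 149 × 746 = 111154 W
P_in = P_out / η = 111154 / 0.862 = 128949 W
I_L = P_in / (√3·V_L·cosφ) = 128949 / (1.732 × 575 × 0.871) = 149 A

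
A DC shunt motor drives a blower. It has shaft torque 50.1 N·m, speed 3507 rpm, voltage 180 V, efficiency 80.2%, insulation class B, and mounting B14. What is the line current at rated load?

ω = 2π×3507/60 = 367.3 rad/s; P_out = τω = 50.1 × 367.3 = 18402 W
P_in = P_out / η = 18402 / 0.802 = 22945 W
I = P_in / V = 22945 / 180 = 127 A

127 A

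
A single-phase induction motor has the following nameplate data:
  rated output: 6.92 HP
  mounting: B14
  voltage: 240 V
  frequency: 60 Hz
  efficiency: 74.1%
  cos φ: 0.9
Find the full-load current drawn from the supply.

P_out = 6.92 × 746 = 5162 W
P_in = P_out / η = 5162 / 0.741 = 6966 W
I = P_in / (V·cosφ) = 6966 / (240 × 0.9) = 32.3 A

32.3 A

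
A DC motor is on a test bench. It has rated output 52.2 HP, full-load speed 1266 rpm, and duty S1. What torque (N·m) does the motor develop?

294 N·m

P_out = 52.2 × 746 = 38941 W
ω = 2π × 1266/60 = 132.6 rad/s
τ = P_out/ω = 38941/132.6 = 294 N·m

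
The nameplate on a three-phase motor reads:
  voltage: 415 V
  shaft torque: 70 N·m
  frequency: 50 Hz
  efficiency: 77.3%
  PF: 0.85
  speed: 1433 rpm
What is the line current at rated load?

ω = 2π×1433/60 = 150.1 rad/s; P_out = τω = 70 × 150.1 = 10507 W
P_in = P_out / η = 10507 / 0.773 = 13592 W
I_L = P_in / (√3·V_L·cosφ) = 13592 / (1.732 × 415 × 0.85) = 22.2 A

22.2 A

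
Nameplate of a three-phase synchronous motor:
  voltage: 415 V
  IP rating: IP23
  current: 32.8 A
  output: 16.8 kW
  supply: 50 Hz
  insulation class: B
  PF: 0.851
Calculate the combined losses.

3.26 kW

P_in = √3·V·I·cosφ = 1.732×415×32.8×0.851 = 20063 W
P_out = 16800 W
Losses = P_in − P_out = 20063 − 16800 = 3263 W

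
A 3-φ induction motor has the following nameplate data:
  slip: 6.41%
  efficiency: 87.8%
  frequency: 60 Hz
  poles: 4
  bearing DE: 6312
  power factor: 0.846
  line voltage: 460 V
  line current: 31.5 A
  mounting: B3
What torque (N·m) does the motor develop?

P_in = √3·V·I·cosφ = 1.732 × 460 × 31.5 × 0.846 = 21232 W
P_out = η·P_in = 0.878 × 21232 = 18642 W
n_s = 120×60/4 = 1800 rpm; n = 1800×(1−0.0641) = 1685 rpm
ω = 2π×1685/60 = 176.5 rad/s
τ = P_out/ω = 18642/176.5 = 106 N·m

106 N·m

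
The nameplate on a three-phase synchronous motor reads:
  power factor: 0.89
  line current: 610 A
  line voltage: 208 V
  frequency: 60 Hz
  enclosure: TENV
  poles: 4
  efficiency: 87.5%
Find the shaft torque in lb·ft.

670 lb·ft

P_in = √3·V·I·cosφ = 1.732 × 208 × 610 × 0.89 = 195583 W
P_out = η·P_in = 0.875 × 195583 = 171135 W
n = n_s = 120×60/4 = 1800 rpm (synchronous)
ω = 2π×1800/60 = 188.5 rad/s
τ = P_out/ω = 171135/188.5 = 907.9 N·m
In lb·ft: 907.9/1.356 = 670 lb·ft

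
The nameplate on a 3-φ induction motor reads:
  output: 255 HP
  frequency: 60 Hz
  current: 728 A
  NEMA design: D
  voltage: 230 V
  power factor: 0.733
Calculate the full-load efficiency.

89.5 %

P_out = 255 × 746 = 190230 W
P_in = √3·V_L·I_L·cosφ = 1.732 × 230 × 728 × 0.733 = 212574 W
η = P_out / P_in = 190230 / 212574 = 0.895 = 89.5%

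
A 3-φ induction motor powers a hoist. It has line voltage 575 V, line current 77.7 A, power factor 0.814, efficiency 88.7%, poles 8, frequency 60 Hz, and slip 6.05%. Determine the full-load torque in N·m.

631 N·m

P_in = √3·V·I·cosφ = 1.732 × 575 × 77.7 × 0.814 = 62988 W
P_out = η·P_in = 0.887 × 62988 = 55870 W
n_s = 120×60/8 = 900 rpm; n = 900×(1−0.0605) = 846 rpm
ω = 2π×846/60 = 88.59 rad/s
τ = P_out/ω = 55870/88.59 = 631 N·m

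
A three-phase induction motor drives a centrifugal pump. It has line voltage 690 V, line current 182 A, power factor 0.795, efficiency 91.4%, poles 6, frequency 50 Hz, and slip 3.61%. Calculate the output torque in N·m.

P_in = √3·V·I·cosφ = 1.732 × 690 × 182 × 0.795 = 172916 W
P_out = η·P_in = 0.914 × 172916 = 158045 W
n_s = 120×50/6 = 1000 rpm; n = 1000×(1−0.0361) = 964 rpm
ω = 2π×964/60 = 100.9 rad/s
τ = P_out/ω = 158045/100.9 = 1570 N·m

1570 N·m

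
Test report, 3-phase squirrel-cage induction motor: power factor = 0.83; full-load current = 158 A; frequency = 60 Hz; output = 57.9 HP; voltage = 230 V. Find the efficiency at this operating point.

P_out = 57.9 × 746 = 43193 W
P_in = √3·V_L·I_L·cosφ = 1.732 × 230 × 158 × 0.83 = 52241 W
η = P_out / P_in = 43193 / 52241 = 0.827 = 82.7%

82.7 %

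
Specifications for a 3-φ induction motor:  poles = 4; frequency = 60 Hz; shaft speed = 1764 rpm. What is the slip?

2.0 %

n_s = 120f/p = 120×60/4 = 1800 rpm
s = (n_s − n)/n_s = (1800 − 1764)/1800 = 0.0200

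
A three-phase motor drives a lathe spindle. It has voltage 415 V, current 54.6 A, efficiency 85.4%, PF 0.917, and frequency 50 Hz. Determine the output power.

30.7 kW

P_in = √3·V·I·cosφ = 1.732 × 415 × 54.6 × 0.917 = 35988 W
P_out = η·P_in = 0.854 × 35988 = 30734 W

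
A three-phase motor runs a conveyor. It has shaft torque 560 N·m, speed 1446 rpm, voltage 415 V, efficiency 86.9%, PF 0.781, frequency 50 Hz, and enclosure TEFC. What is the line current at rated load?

174 A

ω = 2π×1446/60 = 151.4 rad/s; P_out = τω = 560 × 151.4 = 84784 W
P_in = P_out / η = 84784 / 0.869 = 97565 W
I_L = P_in / (√3·V_L·cosφ) = 97565 / (1.732 × 415 × 0.781) = 174 A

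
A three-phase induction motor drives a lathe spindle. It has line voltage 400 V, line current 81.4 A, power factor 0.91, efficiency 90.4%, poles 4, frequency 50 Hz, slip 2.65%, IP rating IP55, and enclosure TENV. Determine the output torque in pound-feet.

224 lb·ft

P_in = √3·V·I·cosφ = 1.732 × 400 × 81.4 × 0.91 = 51318 W
P_out = η·P_in = 0.904 × 51318 = 46391 W
n_s = 120×50/4 = 1500 rpm; n = 1500×(1−0.0265) = 1460 rpm
ω = 2π×1460/60 = 152.9 rad/s
τ = P_out/ω = 46391/152.9 = 303.4 N·m
In lb·ft: 303.4/1.356 = 224 lb·ft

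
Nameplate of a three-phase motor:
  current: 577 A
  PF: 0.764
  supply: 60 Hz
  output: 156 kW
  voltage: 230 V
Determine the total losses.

19.6 kW

P_in = √3·V·I·cosφ = 1.732×230×577×0.764 = 175608 W
P_out = 156000 W
Losses = P_in − P_out = 175608 − 156000 = 19608 W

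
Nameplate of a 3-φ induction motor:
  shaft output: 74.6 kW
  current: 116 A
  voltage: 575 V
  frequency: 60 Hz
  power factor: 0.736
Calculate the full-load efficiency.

87.7 %

P_out = 74.6 kW = 74600 W
P_in = √3·V_L·I_L·cosφ = 1.732 × 575 × 116 × 0.736 = 85026 W
η = P_out / P_in = 74600 / 85026 = 0.877 = 87.7%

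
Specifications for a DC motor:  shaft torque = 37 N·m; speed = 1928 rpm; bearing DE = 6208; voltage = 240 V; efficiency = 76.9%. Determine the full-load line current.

40.5 A

ω = 2π×1928/60 = 201.9 rad/s; P_out = τω = 37 × 201.9 = 7470 W
P_in = P_out / η = 7470 / 0.769 = 9714 W
I = P_in / V = 9714 / 240 = 40.5 A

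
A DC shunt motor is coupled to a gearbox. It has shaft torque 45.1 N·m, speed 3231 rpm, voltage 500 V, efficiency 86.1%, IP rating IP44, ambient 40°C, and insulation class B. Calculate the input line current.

ω = 2π×3231/60 = 338.3 rad/s; P_out = τω = 45.1 × 338.3 = 15257 W
P_in = P_out / η = 15257 / 0.861 = 17720 W
I = P_in / V = 17720 / 500 = 35.4 A

35.4 A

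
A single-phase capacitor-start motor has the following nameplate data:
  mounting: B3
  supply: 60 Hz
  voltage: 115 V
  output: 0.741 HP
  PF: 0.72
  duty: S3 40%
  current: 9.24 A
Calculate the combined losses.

P_in = V·I·cosφ = 115×9.24×0.72 = 765 W
P_out = 0.741×746 = 553 W
Losses = P_in − P_out = 765 − 553 = 212 W

212 W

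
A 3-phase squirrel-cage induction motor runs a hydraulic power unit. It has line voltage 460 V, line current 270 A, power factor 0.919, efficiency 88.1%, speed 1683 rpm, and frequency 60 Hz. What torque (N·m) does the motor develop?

P_in = √3·V·I·cosφ = 1.732 × 460 × 270 × 0.919 = 197690 W
P_out = η·P_in = 0.881 × 197690 = 174165 W
n = 1683 rpm
ω = 2π×1683/60 = 176.2 rad/s
τ = P_out/ω = 174165/176.2 = 988 N·m

988 N·m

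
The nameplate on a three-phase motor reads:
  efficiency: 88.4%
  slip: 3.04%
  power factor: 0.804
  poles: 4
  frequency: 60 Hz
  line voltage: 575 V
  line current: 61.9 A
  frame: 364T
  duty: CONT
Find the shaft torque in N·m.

P_in = √3·V·I·cosφ = 1.732 × 575 × 61.9 × 0.804 = 49564 W
P_out = η·P_in = 0.884 × 49564 = 43815 W
n_s = 120×60/4 = 1800 rpm; n = 1800×(1−0.0304) = 1745 rpm
ω = 2π×1745/60 = 182.7 rad/s
τ = P_out/ω = 43815/182.7 = 240 N·m

240 N·m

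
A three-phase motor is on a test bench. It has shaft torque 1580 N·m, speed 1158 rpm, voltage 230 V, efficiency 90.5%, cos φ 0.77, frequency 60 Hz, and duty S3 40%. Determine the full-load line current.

ω = 2π×1158/60 = 121.3 rad/s; P_out = τω = 1580 × 121.3 = 191654 W
P_in = P_out / η = 191654 / 0.905 = 211772 W
I_L = P_in / (√3·V_L·cosφ) = 211772 / (1.732 × 230 × 0.77) = 690 A

690 A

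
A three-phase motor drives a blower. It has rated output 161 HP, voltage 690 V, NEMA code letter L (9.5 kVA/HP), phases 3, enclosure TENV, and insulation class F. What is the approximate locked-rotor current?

1280 A

S_LR = 9.5 × 161 = 1529.5 kVA
I_LR = S_LR/(√3·V_L) = 1529500/(1.732×690) = 1280 A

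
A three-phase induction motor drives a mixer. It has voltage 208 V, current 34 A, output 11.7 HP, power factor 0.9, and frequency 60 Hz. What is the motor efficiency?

P_out = 11.7 × 746 = 8728 W
P_in = √3·V_L·I_L·cosφ = 1.732 × 208 × 34 × 0.9 = 11024 W
η = P_out / P_in = 8728 / 11024 = 0.792 = 79.2%

79.2 %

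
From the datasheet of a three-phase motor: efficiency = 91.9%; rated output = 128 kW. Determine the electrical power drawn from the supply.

P_out = 128000 W
P_in = P_out/η = 128000/0.919 = 139282 W = 139 kW

139 kW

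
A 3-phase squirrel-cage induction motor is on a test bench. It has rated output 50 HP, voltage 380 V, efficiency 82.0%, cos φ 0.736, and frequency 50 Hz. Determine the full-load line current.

93.9 A

P_out = 50 × 746 = 37300 W
P_in = P_out / η = 37300 / 0.820 = 45488 W
I_L = P_in / (√3·V_L·cosφ) = 45488 / (1.732 × 380 × 0.736) = 93.9 A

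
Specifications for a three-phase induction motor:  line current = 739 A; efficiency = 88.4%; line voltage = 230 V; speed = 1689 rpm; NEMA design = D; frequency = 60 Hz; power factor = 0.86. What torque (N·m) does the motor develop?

1270 N·m

P_in = √3·V·I·cosφ = 1.732 × 230 × 739 × 0.86 = 253174 W
P_out = η·P_in = 0.884 × 253174 = 223806 W
n = 1689 rpm
ω = 2π×1689/60 = 176.9 rad/s
τ = P_out/ω = 223806/176.9 = 1270 N·m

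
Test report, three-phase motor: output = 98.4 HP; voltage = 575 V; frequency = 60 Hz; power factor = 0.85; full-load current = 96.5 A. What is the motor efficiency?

89.9 %

P_out = 98.4 × 746 = 73406 W
P_in = √3·V_L·I_L·cosφ = 1.732 × 575 × 96.5 × 0.85 = 81689 W
η = P_out / P_in = 73406 / 81689 = 0.899 = 89.9%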